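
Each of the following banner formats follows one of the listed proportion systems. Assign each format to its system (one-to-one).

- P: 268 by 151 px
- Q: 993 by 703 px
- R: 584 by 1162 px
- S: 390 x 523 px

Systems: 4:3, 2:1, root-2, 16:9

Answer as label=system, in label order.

P = 268/151 ≈ 1.775 → 16:9 (1.778)
Q = 993/703 ≈ 1.413 → root-2 (1.414)
R = 1162/584 ≈ 1.990 → 2:1 (2.000)
S = 523/390 ≈ 1.341 → 4:3 (1.333)

P=16:9, Q=root-2, R=2:1, S=4:3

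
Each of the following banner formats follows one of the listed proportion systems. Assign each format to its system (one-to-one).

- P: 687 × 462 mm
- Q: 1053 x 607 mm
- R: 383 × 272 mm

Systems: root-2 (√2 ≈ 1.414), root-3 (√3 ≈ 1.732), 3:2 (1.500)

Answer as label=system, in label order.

P=3:2, Q=root-3, R=root-2

P = 687/462 ≈ 1.487 → 3:2 (1.500)
Q = 1053/607 ≈ 1.735 → root-3 (1.732)
R = 383/272 ≈ 1.408 → root-2 (1.414)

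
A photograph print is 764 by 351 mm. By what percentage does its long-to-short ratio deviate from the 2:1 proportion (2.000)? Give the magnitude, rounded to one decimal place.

8.8%

Ratio = 764 / 351 ≈ 2.1766.
Ideal 2:1 = 2.0000. |2.1766 − 2.0000| / 2.0000 ≈ 8.83% → 8.8%.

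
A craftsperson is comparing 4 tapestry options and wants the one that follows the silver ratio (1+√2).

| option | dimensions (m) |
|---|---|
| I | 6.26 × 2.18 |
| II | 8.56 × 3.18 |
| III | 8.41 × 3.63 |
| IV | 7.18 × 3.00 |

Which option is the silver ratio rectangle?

Ratios (long/short): I ≈ 2.872; II ≈ 2.692; III ≈ 2.317; IV ≈ 2.393.
silver ratio ≈ 2.414; option IV is nearest (Δ 0.021).

IV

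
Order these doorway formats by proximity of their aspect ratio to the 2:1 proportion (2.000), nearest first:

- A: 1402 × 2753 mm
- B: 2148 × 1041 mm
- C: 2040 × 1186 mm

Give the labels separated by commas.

A, B, C

Ratios: A = 2753 / 1402 ≈ 1.964; B = 2148 / 1041 ≈ 2.063; C = 2040 / 1186 ≈ 1.720.
|Δ from 2.000|: A 0.036; B 0.063; C 0.280.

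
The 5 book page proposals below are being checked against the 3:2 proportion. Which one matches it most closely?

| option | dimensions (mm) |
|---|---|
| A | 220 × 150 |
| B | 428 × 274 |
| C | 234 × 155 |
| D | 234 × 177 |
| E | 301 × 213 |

Target 3:2 ≈ 1.500.
A: 1.467 (Δ0.033)  B: 1.562 (Δ0.062)  C: 1.510 (Δ0.010)  D: 1.322 (Δ0.178)  E: 1.413 (Δ0.087)

C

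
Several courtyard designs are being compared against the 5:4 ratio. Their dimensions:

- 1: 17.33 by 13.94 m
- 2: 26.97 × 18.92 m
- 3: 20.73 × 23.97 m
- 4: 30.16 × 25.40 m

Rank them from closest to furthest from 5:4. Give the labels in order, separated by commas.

Ratios: 1 = 17.33 / 13.94 ≈ 1.243; 2 = 26.97 / 18.92 ≈ 1.425; 3 = 23.97 / 20.73 ≈ 1.156; 4 = 30.16 / 25.40 ≈ 1.187.
|Δ from 1.250|: 1 0.007; 2 0.175; 3 0.094; 4 0.063.

1, 4, 3, 2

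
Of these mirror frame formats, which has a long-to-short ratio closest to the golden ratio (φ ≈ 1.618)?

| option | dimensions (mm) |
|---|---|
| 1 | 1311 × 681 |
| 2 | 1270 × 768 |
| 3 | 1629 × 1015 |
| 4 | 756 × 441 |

Target golden ratio ≈ 1.618.
1: 1.925 (Δ0.307)  2: 1.654 (Δ0.036)  3: 1.605 (Δ0.013)  4: 1.714 (Δ0.096)

3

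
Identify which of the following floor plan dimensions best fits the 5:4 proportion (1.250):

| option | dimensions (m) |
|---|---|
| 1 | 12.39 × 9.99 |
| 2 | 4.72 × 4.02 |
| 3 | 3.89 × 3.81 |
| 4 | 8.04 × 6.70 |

1

Ratios (long/short): 1 ≈ 1.240; 2 ≈ 1.174; 3 ≈ 1.021; 4 ≈ 1.200.
5:4 ≈ 1.250; option 1 is nearest (Δ 0.010).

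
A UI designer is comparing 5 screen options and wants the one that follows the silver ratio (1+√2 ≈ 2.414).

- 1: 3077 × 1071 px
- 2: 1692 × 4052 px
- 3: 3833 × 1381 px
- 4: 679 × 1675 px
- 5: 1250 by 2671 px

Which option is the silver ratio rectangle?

Ratios (long/short): 1 ≈ 2.873; 2 ≈ 2.395; 3 ≈ 2.776; 4 ≈ 2.467; 5 ≈ 2.137.
silver ratio ≈ 2.414; option 2 is nearest (Δ 0.019).

2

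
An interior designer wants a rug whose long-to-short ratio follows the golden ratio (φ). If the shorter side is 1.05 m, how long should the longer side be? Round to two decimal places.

golden ratio ≈ 1.61803.
Longer side = 1.05 × 1.61803 ≈ 1.6989 → 1.70 m.

1.70 m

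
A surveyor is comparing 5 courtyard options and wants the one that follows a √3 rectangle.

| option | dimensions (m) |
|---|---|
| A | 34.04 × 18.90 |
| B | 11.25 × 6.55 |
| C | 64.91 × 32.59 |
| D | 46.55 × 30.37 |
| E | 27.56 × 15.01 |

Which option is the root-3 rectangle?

B

Ratios (long/short): A ≈ 1.801; B ≈ 1.718; C ≈ 1.992; D ≈ 1.533; E ≈ 1.836.
root-3 ≈ 1.732; option B is nearest (Δ 0.014).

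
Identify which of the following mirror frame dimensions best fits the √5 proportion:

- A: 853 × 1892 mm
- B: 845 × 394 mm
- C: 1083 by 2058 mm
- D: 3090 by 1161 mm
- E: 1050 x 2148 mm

Ratios (long/short): A ≈ 2.218; B ≈ 2.145; C ≈ 1.900; D ≈ 2.661; E ≈ 2.046.
root-5 ≈ 2.236; option A is nearest (Δ 0.018).

A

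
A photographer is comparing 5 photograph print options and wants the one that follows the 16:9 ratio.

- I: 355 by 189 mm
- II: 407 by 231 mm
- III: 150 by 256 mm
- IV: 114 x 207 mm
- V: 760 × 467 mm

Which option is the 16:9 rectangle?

II

Ratios (long/short): I ≈ 1.878; II ≈ 1.762; III ≈ 1.707; IV ≈ 1.816; V ≈ 1.627.
16:9 ≈ 1.778; option II is nearest (Δ 0.016).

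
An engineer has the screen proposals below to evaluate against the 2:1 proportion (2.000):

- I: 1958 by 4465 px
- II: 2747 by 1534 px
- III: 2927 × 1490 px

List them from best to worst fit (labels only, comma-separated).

I: 4465/1958 ≈ 2.280 → |2.280 − 2.000| = 0.280
II: 2747/1534 ≈ 1.791 → |1.791 − 2.000| = 0.209
III: 2927/1490 ≈ 1.964 → |1.964 − 2.000| = 0.036

III, II, I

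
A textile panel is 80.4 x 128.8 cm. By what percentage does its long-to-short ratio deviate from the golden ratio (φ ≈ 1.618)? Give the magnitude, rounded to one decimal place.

1.0%

Ratio = 128.8 / 80.4 ≈ 1.6020.
Ideal golden ratio ≈ 1.6180. |1.6020 − 1.6180| / 1.6180 ≈ 0.99% → 1.0%.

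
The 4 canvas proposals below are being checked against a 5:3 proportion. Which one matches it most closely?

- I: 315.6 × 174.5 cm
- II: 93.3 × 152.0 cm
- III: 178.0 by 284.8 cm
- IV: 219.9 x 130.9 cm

Target 5:3 ≈ 1.667.
I: 1.809 (Δ0.142)  II: 1.629 (Δ0.038)  III: 1.600 (Δ0.067)  IV: 1.680 (Δ0.013)

IV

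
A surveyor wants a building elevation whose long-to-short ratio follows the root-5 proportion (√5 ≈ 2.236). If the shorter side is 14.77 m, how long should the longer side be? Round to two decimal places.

root-5 ≈ 2.23607.
Longer side = 14.77 × 2.23607 ≈ 33.0268 → 33.03 m.

33.03 m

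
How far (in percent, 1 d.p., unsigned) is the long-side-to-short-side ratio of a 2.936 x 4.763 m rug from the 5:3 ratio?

2.7%

Ratio = 4.763 / 2.936 ≈ 1.6223.
Ideal 5:3 ≈ 1.6667. |1.6223 − 1.6667| / 1.6667 ≈ 2.66% → 2.7%.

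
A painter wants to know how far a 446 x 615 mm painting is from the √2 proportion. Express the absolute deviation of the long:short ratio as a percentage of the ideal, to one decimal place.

2.5%

Ratio = 615 / 446 ≈ 1.3789.
Ideal root-2 ≈ 1.4142. |1.3789 − 1.4142| / 1.4142 ≈ 2.50% → 2.5%.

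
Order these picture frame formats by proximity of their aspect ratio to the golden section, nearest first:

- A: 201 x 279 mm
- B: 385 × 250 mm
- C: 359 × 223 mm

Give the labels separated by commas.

Ratios: A = 279 / 201 ≈ 1.388; B = 385 / 250 ≈ 1.540; C = 359 / 223 ≈ 1.610.
|Δ from 1.618|: A 0.230; B 0.078; C 0.008.

C, B, A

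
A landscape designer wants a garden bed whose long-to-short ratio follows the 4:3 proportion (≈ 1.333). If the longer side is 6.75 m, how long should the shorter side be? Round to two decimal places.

4:3 ≈ 1.33333.
Shorter side = 6.75 ÷ 1.33333 ≈ 5.0625 → 5.06 m.

5.06 m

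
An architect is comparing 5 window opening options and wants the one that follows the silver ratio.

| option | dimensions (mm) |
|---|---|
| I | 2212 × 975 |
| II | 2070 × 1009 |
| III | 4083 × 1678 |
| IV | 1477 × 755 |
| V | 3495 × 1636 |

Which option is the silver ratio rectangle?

III

Ratios (long/short): I ≈ 2.269; II ≈ 2.052; III ≈ 2.433; IV ≈ 1.956; V ≈ 2.136.
silver ratio ≈ 2.414; option III is nearest (Δ 0.019).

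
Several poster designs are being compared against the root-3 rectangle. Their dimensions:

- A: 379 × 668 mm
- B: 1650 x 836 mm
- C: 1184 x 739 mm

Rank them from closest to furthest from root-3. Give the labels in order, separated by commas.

A: 668/379 ≈ 1.763 → |1.763 − 1.732| = 0.031
B: 1650/836 ≈ 1.974 → |1.974 − 1.732| = 0.242
C: 1184/739 ≈ 1.602 → |1.602 − 1.732| = 0.130

A, C, B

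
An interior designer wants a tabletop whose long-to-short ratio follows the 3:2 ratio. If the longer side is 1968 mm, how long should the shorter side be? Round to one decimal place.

1312.0 mm

3:2 = 1.50000.
Shorter side = 1968 ÷ 1.50000 ≈ 1312.000 → 1312.0 mm.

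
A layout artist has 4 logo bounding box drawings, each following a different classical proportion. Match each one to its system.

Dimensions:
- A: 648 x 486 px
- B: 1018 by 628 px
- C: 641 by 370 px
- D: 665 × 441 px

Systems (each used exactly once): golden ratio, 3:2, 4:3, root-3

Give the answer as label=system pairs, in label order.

A=4:3, B=golden ratio, C=root-3, D=3:2

Ratios: A ≈ 1.333; B ≈ 1.621; C ≈ 1.732; D ≈ 1.508.
Targets: golden ratio ≈ 1.618; 3:2 ≈ 1.500; 4:3 ≈ 1.333; root-3 ≈ 1.732.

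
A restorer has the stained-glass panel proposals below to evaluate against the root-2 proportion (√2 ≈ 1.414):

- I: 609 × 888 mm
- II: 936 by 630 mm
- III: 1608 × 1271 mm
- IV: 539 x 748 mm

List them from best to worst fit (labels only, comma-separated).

Ratios: I = 888 / 609 ≈ 1.458; II = 936 / 630 ≈ 1.486; III = 1608 / 1271 ≈ 1.265; IV = 748 / 539 ≈ 1.388.
|Δ from 1.414|: I 0.044; II 0.072; III 0.149; IV 0.026.

IV, I, II, III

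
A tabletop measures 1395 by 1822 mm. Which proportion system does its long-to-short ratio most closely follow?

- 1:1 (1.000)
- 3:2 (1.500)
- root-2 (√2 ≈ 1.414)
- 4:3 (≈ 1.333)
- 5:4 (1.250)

Ratio = 1822 / 1395 ≈ 1.306.
Distances: 1:1 1.000 (Δ 0.306); 3:2 1.500 (Δ 0.194); root-2 1.414 (Δ 0.108); 4:3 1.333 (Δ 0.027); 5:4 1.250 (Δ 0.056).

4:3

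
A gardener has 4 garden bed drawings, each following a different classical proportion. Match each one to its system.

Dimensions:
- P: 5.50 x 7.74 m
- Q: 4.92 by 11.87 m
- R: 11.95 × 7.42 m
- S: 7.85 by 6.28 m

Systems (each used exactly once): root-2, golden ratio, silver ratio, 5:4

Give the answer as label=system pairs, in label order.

P=root-2, Q=silver ratio, R=golden ratio, S=5:4

Ratios: P ≈ 1.407; Q ≈ 2.413; R ≈ 1.611; S ≈ 1.250.
Targets: root-2 ≈ 1.414; golden ratio ≈ 1.618; silver ratio ≈ 2.414; 5:4 ≈ 1.250.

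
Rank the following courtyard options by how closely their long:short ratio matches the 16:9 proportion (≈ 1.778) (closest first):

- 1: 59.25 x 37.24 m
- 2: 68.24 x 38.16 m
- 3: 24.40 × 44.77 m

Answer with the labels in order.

Ratios: 1 = 59.25 / 37.24 ≈ 1.591; 2 = 68.24 / 38.16 ≈ 1.788; 3 = 44.77 / 24.40 ≈ 1.835.
|Δ from 1.778|: 1 0.187; 2 0.010; 3 0.057.

2, 3, 1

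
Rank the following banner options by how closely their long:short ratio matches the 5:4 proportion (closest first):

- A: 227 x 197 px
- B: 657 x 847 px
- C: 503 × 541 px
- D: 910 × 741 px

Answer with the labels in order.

D, B, A, C

Ratios: A = 227 / 197 ≈ 1.152; B = 847 / 657 ≈ 1.289; C = 541 / 503 ≈ 1.076; D = 910 / 741 ≈ 1.228.
|Δ from 1.250|: A 0.098; B 0.039; C 0.174; D 0.022.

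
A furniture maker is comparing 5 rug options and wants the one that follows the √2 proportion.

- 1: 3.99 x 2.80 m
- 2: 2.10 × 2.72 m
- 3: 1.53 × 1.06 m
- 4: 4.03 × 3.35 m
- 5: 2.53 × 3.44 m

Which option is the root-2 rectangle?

1

Ratios (long/short): 1 ≈ 1.425; 2 ≈ 1.295; 3 ≈ 1.443; 4 ≈ 1.203; 5 ≈ 1.360.
root-2 ≈ 1.414; option 1 is nearest (Δ 0.011).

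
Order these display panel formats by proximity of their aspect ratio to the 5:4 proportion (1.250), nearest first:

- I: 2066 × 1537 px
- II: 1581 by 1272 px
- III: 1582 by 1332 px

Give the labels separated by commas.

I: 2066/1537 ≈ 1.344 → |1.344 − 1.250| = 0.094
II: 1581/1272 ≈ 1.243 → |1.243 − 1.250| = 0.007
III: 1582/1332 ≈ 1.188 → |1.188 − 1.250| = 0.062

II, III, I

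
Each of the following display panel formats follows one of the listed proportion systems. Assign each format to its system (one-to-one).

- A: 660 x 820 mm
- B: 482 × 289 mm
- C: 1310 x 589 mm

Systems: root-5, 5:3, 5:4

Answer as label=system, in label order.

Ratios: A ≈ 1.242; B ≈ 1.668; C ≈ 2.224.
Targets: root-5 ≈ 2.236; 5:3 ≈ 1.667; 5:4 ≈ 1.250.

A=5:4, B=5:3, C=root-5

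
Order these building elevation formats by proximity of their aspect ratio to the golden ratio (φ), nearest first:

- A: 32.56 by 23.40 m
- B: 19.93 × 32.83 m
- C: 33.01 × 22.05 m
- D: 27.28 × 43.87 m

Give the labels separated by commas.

A: 32.56/23.40 ≈ 1.391 → |1.391 − 1.618| = 0.227
B: 32.83/19.93 ≈ 1.647 → |1.647 − 1.618| = 0.029
C: 33.01/22.05 ≈ 1.497 → |1.497 − 1.618| = 0.121
D: 43.87/27.28 ≈ 1.608 → |1.608 − 1.618| = 0.010

D, B, C, A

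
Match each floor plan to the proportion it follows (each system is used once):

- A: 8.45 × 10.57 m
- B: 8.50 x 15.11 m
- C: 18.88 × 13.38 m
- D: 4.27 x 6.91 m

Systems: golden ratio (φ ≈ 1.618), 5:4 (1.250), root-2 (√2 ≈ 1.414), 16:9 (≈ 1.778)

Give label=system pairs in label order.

A=5:4, B=16:9, C=root-2, D=golden ratio

A = 10.57/8.45 ≈ 1.251 → 5:4 (1.250)
B = 15.11/8.50 ≈ 1.778 → 16:9 (1.778)
C = 18.88/13.38 ≈ 1.411 → root-2 (1.414)
D = 6.91/4.27 ≈ 1.618 → golden ratio (1.618)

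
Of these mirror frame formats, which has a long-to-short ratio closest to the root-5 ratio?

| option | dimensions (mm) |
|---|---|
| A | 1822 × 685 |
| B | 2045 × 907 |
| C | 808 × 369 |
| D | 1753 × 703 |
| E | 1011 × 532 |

Ratios (long/short): A ≈ 2.660; B ≈ 2.255; C ≈ 2.190; D ≈ 2.494; E ≈ 1.900.
root-5 ≈ 2.236; option B is nearest (Δ 0.019).

B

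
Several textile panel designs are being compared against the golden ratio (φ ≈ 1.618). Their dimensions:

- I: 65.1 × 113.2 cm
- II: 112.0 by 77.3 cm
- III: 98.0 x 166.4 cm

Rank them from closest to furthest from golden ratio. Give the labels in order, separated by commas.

III, I, II

Ratios: I = 113.2 / 65.1 ≈ 1.739; II = 112.0 / 77.3 ≈ 1.449; III = 166.4 / 98.0 ≈ 1.698.
|Δ from 1.618|: I 0.121; II 0.169; III 0.080.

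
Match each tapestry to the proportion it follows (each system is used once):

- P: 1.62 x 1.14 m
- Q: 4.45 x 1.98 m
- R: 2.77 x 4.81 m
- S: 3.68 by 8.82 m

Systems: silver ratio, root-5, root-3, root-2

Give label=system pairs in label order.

Ratios: P ≈ 1.421; Q ≈ 2.247; R ≈ 1.736; S ≈ 2.397.
Targets: silver ratio ≈ 2.414; root-5 ≈ 2.236; root-3 ≈ 1.732; root-2 ≈ 1.414.

P=root-2, Q=root-5, R=root-3, S=silver ratio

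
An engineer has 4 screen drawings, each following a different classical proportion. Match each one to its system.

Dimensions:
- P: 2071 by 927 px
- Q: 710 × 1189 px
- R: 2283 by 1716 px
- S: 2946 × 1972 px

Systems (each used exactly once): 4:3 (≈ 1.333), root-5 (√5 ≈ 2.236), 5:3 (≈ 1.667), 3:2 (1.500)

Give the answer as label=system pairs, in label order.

P=root-5, Q=5:3, R=4:3, S=3:2

Ratios: P ≈ 2.234; Q ≈ 1.675; R ≈ 1.330; S ≈ 1.494.
Targets: 4:3 ≈ 1.333; root-5 ≈ 2.236; 5:3 ≈ 1.667; 3:2 ≈ 1.500.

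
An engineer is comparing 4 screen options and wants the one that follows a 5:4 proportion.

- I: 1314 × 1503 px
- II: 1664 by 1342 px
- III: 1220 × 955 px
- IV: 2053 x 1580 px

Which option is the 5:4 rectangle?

II

Target 5:4 ≈ 1.250.
I: 1.144 (Δ0.106)  II: 1.240 (Δ0.010)  III: 1.277 (Δ0.027)  IV: 1.299 (Δ0.049)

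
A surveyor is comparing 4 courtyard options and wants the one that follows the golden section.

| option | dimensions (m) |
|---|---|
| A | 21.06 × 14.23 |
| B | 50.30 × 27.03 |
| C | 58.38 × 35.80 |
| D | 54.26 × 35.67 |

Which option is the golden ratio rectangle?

Ratios (long/short): A ≈ 1.480; B ≈ 1.861; C ≈ 1.631; D ≈ 1.521.
golden ratio ≈ 1.618; option C is nearest (Δ 0.013).

C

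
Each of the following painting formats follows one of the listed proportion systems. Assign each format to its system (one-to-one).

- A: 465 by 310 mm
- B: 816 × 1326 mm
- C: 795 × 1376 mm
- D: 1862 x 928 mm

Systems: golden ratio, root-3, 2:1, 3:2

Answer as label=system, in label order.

A=3:2, B=golden ratio, C=root-3, D=2:1

A = 465/310 ≈ 1.500 → 3:2 (1.500)
B = 1326/816 ≈ 1.625 → golden ratio (1.618)
C = 1376/795 ≈ 1.731 → root-3 (1.732)
D = 1862/928 ≈ 2.006 → 2:1 (2.000)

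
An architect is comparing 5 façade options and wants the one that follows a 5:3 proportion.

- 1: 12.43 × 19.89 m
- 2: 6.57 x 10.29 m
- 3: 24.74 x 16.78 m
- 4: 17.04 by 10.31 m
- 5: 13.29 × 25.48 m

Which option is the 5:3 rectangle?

Target 5:3 ≈ 1.667.
1: 1.600 (Δ0.067)  2: 1.566 (Δ0.101)  3: 1.474 (Δ0.193)  4: 1.653 (Δ0.014)  5: 1.917 (Δ0.250)

4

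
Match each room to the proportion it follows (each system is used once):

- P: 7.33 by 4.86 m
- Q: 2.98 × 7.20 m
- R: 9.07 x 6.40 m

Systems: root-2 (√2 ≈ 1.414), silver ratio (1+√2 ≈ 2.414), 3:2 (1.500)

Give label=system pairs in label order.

P=3:2, Q=silver ratio, R=root-2

Ratios: P ≈ 1.508; Q ≈ 2.416; R ≈ 1.417.
Targets: root-2 ≈ 1.414; silver ratio ≈ 2.414; 3:2 ≈ 1.500.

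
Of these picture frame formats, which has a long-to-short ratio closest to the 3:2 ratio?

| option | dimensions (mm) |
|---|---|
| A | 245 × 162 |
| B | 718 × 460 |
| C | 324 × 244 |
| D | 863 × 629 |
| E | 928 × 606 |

A

Ratios (long/short): A ≈ 1.512; B ≈ 1.561; C ≈ 1.328; D ≈ 1.372; E ≈ 1.531.
3:2 ≈ 1.500; option A is nearest (Δ 0.012).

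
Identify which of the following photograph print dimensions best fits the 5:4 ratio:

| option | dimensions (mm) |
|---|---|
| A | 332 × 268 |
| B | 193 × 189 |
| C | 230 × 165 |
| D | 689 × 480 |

A

Target 5:4 ≈ 1.250.
A: 1.239 (Δ0.011)  B: 1.021 (Δ0.229)  C: 1.394 (Δ0.144)  D: 1.435 (Δ0.185)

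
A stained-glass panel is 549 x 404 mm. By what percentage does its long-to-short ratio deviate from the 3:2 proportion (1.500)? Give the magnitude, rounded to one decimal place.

Ratio = 549 / 404 ≈ 1.3589.
Ideal 3:2 = 1.5000. |1.3589 − 1.5000| / 1.5000 ≈ 9.41% → 9.4%.

9.4%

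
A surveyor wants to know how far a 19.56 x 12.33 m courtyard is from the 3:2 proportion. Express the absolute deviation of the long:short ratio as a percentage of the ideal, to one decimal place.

5.8%

Ratio = 19.56 / 12.33 ≈ 1.5864.
Ideal 3:2 = 1.5000. |1.5864 − 1.5000| / 1.5000 ≈ 5.76% → 5.8%.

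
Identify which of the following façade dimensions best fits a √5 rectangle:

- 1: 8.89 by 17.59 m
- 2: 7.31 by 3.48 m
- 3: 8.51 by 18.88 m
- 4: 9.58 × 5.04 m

Target root-5 ≈ 2.236.
1: 1.979 (Δ0.257)  2: 2.101 (Δ0.135)  3: 2.219 (Δ0.017)  4: 1.901 (Δ0.335)

3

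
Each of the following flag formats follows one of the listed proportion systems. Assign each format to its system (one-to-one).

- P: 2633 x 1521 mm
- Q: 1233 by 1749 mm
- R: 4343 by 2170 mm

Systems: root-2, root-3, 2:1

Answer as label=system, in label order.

P = 2633/1521 ≈ 1.731 → root-3 (1.732)
Q = 1749/1233 ≈ 1.418 → root-2 (1.414)
R = 4343/2170 ≈ 2.001 → 2:1 (2.000)

P=root-3, Q=root-2, R=2:1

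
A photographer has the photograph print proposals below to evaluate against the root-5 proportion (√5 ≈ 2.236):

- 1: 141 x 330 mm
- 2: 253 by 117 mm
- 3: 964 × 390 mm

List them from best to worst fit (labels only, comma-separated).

2, 1, 3

Ratios: 1 = 330 / 141 ≈ 2.340; 2 = 253 / 117 ≈ 2.162; 3 = 964 / 390 ≈ 2.472.
|Δ from 2.236|: 1 0.104; 2 0.074; 3 0.236.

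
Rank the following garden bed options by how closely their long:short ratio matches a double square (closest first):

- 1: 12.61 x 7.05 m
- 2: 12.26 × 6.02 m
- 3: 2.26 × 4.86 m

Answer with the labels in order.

2, 3, 1

Ratios: 1 = 12.61 / 7.05 ≈ 1.789; 2 = 12.26 / 6.02 ≈ 2.037; 3 = 4.86 / 2.26 ≈ 2.150.
|Δ from 2.000|: 1 0.211; 2 0.037; 3 0.150.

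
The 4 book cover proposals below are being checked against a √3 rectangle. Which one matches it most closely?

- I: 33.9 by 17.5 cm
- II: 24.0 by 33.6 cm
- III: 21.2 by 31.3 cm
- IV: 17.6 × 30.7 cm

Target root-3 ≈ 1.732.
I: 1.937 (Δ0.205)  II: 1.400 (Δ0.332)  III: 1.476 (Δ0.256)  IV: 1.744 (Δ0.012)

IV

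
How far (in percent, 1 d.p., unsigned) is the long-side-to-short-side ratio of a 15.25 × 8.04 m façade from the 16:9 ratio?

Ratio = 15.25 / 8.04 ≈ 1.8968.
Ideal 16:9 ≈ 1.7778. |1.8968 − 1.7778| / 1.7778 ≈ 6.69% → 6.7%.

6.7%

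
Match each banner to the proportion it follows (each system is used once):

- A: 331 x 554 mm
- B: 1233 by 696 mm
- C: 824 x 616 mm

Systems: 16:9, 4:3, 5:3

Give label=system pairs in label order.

Ratios: A ≈ 1.674; B ≈ 1.772; C ≈ 1.338.
Targets: 16:9 ≈ 1.778; 4:3 ≈ 1.333; 5:3 ≈ 1.667.

A=5:3, B=16:9, C=4:3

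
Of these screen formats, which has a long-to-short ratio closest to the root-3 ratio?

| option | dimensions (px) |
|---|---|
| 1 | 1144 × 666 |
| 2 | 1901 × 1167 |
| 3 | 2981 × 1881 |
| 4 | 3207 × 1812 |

Ratios (long/short): 1 ≈ 1.718; 2 ≈ 1.629; 3 ≈ 1.585; 4 ≈ 1.770.
root-3 ≈ 1.732; option 1 is nearest (Δ 0.014).

1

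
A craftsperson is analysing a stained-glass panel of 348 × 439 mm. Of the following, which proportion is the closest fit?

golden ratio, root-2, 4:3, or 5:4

Ratio = 439 / 348 ≈ 1.261.
Distances: golden ratio 1.618 (Δ 0.357); root-2 1.414 (Δ 0.153); 4:3 1.333 (Δ 0.072); 5:4 1.250 (Δ 0.011).

5:4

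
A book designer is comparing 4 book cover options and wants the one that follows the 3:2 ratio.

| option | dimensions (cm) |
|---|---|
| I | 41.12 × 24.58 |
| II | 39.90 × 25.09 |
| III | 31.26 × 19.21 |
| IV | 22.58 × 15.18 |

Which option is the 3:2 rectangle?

IV

Ratios (long/short): I ≈ 1.673; II ≈ 1.590; III ≈ 1.627; IV ≈ 1.487.
3:2 ≈ 1.500; option IV is nearest (Δ 0.013).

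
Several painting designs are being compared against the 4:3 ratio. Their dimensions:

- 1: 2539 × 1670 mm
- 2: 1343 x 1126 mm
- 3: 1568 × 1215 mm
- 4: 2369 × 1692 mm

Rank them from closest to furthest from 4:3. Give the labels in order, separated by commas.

3, 4, 2, 1

Ratios: 1 = 2539 / 1670 ≈ 1.520; 2 = 1343 / 1126 ≈ 1.193; 3 = 1568 / 1215 ≈ 1.291; 4 = 2369 / 1692 ≈ 1.400.
|Δ from 1.333|: 1 0.187; 2 0.140; 3 0.042; 4 0.067.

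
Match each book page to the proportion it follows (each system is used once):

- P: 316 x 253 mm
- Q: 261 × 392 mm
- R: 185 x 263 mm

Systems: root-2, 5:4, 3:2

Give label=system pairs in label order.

P=5:4, Q=3:2, R=root-2

Ratios: P ≈ 1.249; Q ≈ 1.502; R ≈ 1.422.
Targets: root-2 ≈ 1.414; 5:4 ≈ 1.250; 3:2 ≈ 1.500.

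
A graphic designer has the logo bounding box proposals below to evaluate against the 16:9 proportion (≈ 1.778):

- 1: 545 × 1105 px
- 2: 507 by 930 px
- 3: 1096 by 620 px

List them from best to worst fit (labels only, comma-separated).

Ratios: 1 = 1105 / 545 ≈ 2.028; 2 = 930 / 507 ≈ 1.834; 3 = 1096 / 620 ≈ 1.768.
|Δ from 1.778|: 1 0.250; 2 0.056; 3 0.010.

3, 2, 1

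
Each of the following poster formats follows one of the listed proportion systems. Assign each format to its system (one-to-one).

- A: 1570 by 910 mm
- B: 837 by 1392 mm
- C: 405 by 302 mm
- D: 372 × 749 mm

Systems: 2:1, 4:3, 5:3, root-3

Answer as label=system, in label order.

Ratios: A ≈ 1.725; B ≈ 1.663; C ≈ 1.341; D ≈ 2.013.
Targets: 2:1 ≈ 2.000; 4:3 ≈ 1.333; 5:3 ≈ 1.667; root-3 ≈ 1.732.

A=root-3, B=5:3, C=4:3, D=2:1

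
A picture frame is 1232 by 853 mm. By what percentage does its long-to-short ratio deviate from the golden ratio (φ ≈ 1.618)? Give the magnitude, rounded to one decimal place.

Ratio = 1232 / 853 ≈ 1.4443.
Ideal golden ratio ≈ 1.6180. |1.4443 − 1.6180| / 1.6180 ≈ 10.74% → 10.7%.

10.7%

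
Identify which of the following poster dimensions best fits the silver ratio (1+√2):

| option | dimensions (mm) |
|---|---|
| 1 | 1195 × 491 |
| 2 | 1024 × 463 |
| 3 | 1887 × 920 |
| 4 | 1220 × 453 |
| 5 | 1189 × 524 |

Target silver ratio ≈ 2.414.
1: 2.434 (Δ0.020)  2: 2.212 (Δ0.202)  3: 2.051 (Δ0.363)  4: 2.693 (Δ0.279)  5: 2.269 (Δ0.145)

1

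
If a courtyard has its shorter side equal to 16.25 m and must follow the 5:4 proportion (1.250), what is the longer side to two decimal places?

20.31 m

5:4 = 1.25000.
Longer side = 16.25 × 1.25000 ≈ 20.3125 → 20.31 m.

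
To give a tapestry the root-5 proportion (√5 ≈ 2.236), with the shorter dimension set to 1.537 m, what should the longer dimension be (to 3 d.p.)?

root-5 ≈ 2.23607.
Longer side = 1.537 × 2.23607 ≈ 3.43684 → 3.437 m.

3.437 m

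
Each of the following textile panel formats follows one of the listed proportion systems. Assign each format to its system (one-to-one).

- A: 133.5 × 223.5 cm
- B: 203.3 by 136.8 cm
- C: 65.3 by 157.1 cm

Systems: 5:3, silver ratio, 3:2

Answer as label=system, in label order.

Ratios: A ≈ 1.674; B ≈ 1.486; C ≈ 2.406.
Targets: 5:3 ≈ 1.667; silver ratio ≈ 2.414; 3:2 ≈ 1.500.

A=5:3, B=3:2, C=silver ratio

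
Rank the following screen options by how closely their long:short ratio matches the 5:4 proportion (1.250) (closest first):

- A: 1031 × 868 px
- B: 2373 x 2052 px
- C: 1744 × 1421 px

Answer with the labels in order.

Ratios: A = 1031 / 868 ≈ 1.188; B = 2373 / 2052 ≈ 1.156; C = 1744 / 1421 ≈ 1.227.
|Δ from 1.250|: A 0.062; B 0.094; C 0.023.

C, A, B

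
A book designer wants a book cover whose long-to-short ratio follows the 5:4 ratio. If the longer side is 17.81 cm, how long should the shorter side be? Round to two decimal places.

14.25 cm

5:4 = 1.25000.
Shorter side = 17.81 ÷ 1.25000 ≈ 14.2480 → 14.25 cm.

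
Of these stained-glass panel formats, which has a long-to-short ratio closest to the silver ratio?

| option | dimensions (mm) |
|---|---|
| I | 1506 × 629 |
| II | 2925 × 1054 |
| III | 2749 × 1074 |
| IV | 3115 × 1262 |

I

Target silver ratio ≈ 2.414.
I: 2.394 (Δ0.020)  II: 2.775 (Δ0.361)  III: 2.560 (Δ0.146)  IV: 2.468 (Δ0.054)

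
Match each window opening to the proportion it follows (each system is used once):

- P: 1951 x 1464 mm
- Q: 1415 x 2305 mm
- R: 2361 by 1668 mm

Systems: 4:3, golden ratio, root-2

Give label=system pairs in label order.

Ratios: P ≈ 1.333; Q ≈ 1.629; R ≈ 1.415.
Targets: 4:3 ≈ 1.333; golden ratio ≈ 1.618; root-2 ≈ 1.414.

P=4:3, Q=golden ratio, R=root-2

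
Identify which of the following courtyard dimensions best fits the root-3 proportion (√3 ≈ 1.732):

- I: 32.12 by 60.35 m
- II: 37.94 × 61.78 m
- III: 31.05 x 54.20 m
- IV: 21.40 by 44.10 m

III

Ratios (long/short): I ≈ 1.879; II ≈ 1.628; III ≈ 1.746; IV ≈ 2.061.
root-3 ≈ 1.732; option III is nearest (Δ 0.014).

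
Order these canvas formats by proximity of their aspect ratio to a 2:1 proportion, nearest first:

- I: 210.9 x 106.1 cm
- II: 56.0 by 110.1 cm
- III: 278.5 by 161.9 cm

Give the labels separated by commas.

I, II, III

Ratios: I = 210.9 / 106.1 ≈ 1.988; II = 110.1 / 56.0 ≈ 1.966; III = 278.5 / 161.9 ≈ 1.720.
|Δ from 2.000|: I 0.012; II 0.034; III 0.280.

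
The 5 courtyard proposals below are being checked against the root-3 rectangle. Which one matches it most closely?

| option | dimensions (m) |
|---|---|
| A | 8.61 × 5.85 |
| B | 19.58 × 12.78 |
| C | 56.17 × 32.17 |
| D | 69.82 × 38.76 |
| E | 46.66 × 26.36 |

Target root-3 ≈ 1.732.
A: 1.472 (Δ0.260)  B: 1.532 (Δ0.200)  C: 1.746 (Δ0.014)  D: 1.801 (Δ0.069)  E: 1.770 (Δ0.038)

C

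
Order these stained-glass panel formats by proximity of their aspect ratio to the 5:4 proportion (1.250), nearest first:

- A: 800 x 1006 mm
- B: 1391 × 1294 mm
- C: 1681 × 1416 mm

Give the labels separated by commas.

Ratios: A = 1006 / 800 ≈ 1.258; B = 1391 / 1294 ≈ 1.075; C = 1681 / 1416 ≈ 1.187.
|Δ from 1.250|: A 0.008; B 0.175; C 0.063.

A, C, B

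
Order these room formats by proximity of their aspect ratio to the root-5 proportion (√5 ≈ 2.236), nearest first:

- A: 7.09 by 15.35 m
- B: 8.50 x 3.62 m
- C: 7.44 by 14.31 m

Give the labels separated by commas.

A, B, C

A: 15.35/7.09 ≈ 2.165 → |2.165 − 2.236| = 0.071
B: 8.50/3.62 ≈ 2.348 → |2.348 − 2.236| = 0.112
C: 14.31/7.44 ≈ 1.923 → |1.923 − 2.236| = 0.313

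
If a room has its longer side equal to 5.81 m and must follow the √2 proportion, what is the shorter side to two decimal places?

4.11 m

root-2 ≈ 1.41421.
Shorter side = 5.81 ÷ 1.41421 ≈ 4.1083 → 4.11 m.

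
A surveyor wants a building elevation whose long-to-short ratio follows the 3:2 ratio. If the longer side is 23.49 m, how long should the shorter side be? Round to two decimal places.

3:2 = 1.50000.
Shorter side = 23.49 ÷ 1.50000 ≈ 15.6600 → 15.66 m.

15.66 m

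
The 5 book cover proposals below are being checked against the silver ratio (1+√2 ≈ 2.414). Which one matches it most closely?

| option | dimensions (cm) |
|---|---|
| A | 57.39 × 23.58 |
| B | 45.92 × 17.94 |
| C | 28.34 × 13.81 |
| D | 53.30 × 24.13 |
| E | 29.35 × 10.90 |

A

Ratios (long/short): A ≈ 2.434; B ≈ 2.560; C ≈ 2.052; D ≈ 2.209; E ≈ 2.693.
silver ratio ≈ 2.414; option A is nearest (Δ 0.020).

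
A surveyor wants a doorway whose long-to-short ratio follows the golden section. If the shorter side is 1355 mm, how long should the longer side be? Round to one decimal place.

2192.4 mm

golden ratio ≈ 1.61803.
Longer side = 1355 × 1.61803 ≈ 2192.431 → 2192.4 mm.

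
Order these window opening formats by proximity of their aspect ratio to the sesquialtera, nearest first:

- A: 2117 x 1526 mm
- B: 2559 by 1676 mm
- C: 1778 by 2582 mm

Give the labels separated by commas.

B, C, A

Ratios: A = 2117 / 1526 ≈ 1.387; B = 2559 / 1676 ≈ 1.527; C = 2582 / 1778 ≈ 1.452.
|Δ from 1.500|: A 0.113; B 0.027; C 0.048.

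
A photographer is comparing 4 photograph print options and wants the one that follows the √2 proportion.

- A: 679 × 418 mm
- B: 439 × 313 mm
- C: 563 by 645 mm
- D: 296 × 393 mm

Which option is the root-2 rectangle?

B

Target root-2 ≈ 1.414.
A: 1.624 (Δ0.210)  B: 1.403 (Δ0.011)  C: 1.146 (Δ0.268)  D: 1.328 (Δ0.086)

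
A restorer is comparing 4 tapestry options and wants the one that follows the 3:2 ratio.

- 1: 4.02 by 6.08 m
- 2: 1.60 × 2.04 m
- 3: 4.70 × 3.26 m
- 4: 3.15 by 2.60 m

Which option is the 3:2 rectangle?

Target 3:2 ≈ 1.500.
1: 1.512 (Δ0.012)  2: 1.275 (Δ0.225)  3: 1.442 (Δ0.058)  4: 1.212 (Δ0.288)

1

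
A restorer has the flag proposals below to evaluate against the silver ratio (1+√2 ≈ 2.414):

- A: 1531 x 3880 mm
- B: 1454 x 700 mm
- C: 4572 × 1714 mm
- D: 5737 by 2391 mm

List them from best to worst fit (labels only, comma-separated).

Ratios: A = 3880 / 1531 ≈ 2.534; B = 1454 / 700 ≈ 2.077; C = 4572 / 1714 ≈ 2.667; D = 5737 / 2391 ≈ 2.399.
|Δ from 2.414|: A 0.120; B 0.337; C 0.253; D 0.015.

D, A, C, B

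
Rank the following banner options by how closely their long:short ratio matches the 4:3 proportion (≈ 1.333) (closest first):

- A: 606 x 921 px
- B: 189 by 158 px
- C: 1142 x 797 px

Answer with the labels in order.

A: 921/606 ≈ 1.520 → |1.520 − 1.333| = 0.187
B: 189/158 ≈ 1.196 → |1.196 − 1.333| = 0.137
C: 1142/797 ≈ 1.433 → |1.433 − 1.333| = 0.100

C, B, A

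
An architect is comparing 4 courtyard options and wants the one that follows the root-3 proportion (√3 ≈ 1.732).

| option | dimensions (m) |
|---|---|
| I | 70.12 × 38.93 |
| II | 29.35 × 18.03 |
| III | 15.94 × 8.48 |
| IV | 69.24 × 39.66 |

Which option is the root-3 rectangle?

IV

Target root-3 ≈ 1.732.
I: 1.801 (Δ0.069)  II: 1.628 (Δ0.104)  III: 1.880 (Δ0.148)  IV: 1.746 (Δ0.014)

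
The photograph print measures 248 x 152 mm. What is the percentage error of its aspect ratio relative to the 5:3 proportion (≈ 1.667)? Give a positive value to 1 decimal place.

Ratio = 248 / 152 ≈ 1.6316.
Ideal 5:3 ≈ 1.6667. |1.6316 − 1.6667| / 1.6667 ≈ 2.11% → 2.1%.

2.1%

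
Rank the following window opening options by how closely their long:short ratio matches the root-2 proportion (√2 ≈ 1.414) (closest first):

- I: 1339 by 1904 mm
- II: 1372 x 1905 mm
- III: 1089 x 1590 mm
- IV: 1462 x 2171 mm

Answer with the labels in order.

I, II, III, IV

I: 1904/1339 ≈ 1.422 → |1.422 − 1.414| = 0.008
II: 1905/1372 ≈ 1.388 → |1.388 − 1.414| = 0.026
III: 1590/1089 ≈ 1.460 → |1.460 − 1.414| = 0.046
IV: 2171/1462 ≈ 1.485 → |1.485 − 1.414| = 0.071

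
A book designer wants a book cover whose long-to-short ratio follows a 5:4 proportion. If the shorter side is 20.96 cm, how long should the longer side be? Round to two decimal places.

26.20 cm

5:4 = 1.25000.
Longer side = 20.96 × 1.25000 ≈ 26.2000 → 26.20 cm.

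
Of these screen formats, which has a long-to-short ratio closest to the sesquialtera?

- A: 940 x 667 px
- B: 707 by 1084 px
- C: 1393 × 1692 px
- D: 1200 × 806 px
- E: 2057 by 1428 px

Target 3:2 ≈ 1.500.
A: 1.409 (Δ0.091)  B: 1.533 (Δ0.033)  C: 1.215 (Δ0.285)  D: 1.489 (Δ0.011)  E: 1.440 (Δ0.060)

D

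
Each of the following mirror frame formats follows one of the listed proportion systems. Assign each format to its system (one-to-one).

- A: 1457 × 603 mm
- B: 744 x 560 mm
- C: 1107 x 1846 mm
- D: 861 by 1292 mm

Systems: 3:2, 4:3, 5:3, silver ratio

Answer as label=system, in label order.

A=silver ratio, B=4:3, C=5:3, D=3:2

A = 1457/603 ≈ 2.416 → silver ratio (2.414)
B = 744/560 ≈ 1.329 → 4:3 (1.333)
C = 1846/1107 ≈ 1.668 → 5:3 (1.667)
D = 1292/861 ≈ 1.501 → 3:2 (1.500)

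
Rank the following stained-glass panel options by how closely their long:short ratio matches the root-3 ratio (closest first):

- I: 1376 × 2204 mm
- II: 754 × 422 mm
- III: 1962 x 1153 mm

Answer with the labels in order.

I: 2204/1376 ≈ 1.602 → |1.602 − 1.732| = 0.130
II: 754/422 ≈ 1.787 → |1.787 − 1.732| = 0.055
III: 1962/1153 ≈ 1.702 → |1.702 − 1.732| = 0.030

III, II, I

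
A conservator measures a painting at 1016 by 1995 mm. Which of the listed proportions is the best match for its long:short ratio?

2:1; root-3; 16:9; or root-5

2:1

Ratio = 1995 / 1016 ≈ 1.964.
Distances: 2:1 2.000 (Δ 0.036); root-3 1.732 (Δ 0.232); 16:9 1.778 (Δ 0.186); root-5 2.236 (Δ 0.272).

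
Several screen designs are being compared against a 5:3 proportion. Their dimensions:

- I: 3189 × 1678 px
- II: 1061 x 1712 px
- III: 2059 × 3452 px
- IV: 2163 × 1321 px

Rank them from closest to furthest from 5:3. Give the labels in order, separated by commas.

III, IV, II, I

Ratios: I = 3189 / 1678 ≈ 1.900; II = 1712 / 1061 ≈ 1.614; III = 3452 / 2059 ≈ 1.677; IV = 2163 / 1321 ≈ 1.637.
|Δ from 1.667|: I 0.233; II 0.053; III 0.010; IV 0.030.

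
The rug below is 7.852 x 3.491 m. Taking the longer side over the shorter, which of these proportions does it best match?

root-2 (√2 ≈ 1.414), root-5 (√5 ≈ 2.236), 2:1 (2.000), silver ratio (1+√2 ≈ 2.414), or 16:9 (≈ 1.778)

7.852/3.491 ≈ 2.249. Nearest candidates are root-5 (2.236, off by 0.013) and silver ratio (2.414, off by 0.165).

root-5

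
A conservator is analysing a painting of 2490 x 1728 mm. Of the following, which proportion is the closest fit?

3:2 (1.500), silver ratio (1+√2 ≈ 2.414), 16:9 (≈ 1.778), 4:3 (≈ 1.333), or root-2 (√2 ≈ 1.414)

Ratio = 2490 / 1728 ≈ 1.441.
Distances: 3:2 1.500 (Δ 0.059); silver ratio 2.414 (Δ 0.973); 16:9 1.778 (Δ 0.337); 4:3 1.333 (Δ 0.108); root-2 1.414 (Δ 0.027).

root-2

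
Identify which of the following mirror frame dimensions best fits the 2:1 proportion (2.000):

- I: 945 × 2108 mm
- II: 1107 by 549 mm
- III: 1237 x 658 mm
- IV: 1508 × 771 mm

II

Target 2:1 ≈ 2.000.
I: 2.231 (Δ0.231)  II: 2.016 (Δ0.016)  III: 1.880 (Δ0.120)  IV: 1.956 (Δ0.044)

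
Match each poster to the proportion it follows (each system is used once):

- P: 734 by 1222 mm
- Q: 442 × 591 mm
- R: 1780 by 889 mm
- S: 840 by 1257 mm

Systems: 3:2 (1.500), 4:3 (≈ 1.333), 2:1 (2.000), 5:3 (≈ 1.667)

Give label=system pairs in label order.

Ratios: P ≈ 1.665; Q ≈ 1.337; R ≈ 2.002; S ≈ 1.496.
Targets: 3:2 ≈ 1.500; 4:3 ≈ 1.333; 2:1 ≈ 2.000; 5:3 ≈ 1.667.

P=5:3, Q=4:3, R=2:1, S=3:2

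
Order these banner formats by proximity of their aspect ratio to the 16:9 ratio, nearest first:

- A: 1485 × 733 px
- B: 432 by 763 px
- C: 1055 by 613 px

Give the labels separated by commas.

Ratios: A = 1485 / 733 ≈ 2.026; B = 763 / 432 ≈ 1.766; C = 1055 / 613 ≈ 1.721.
|Δ from 1.778|: A 0.248; B 0.012; C 0.057.

B, C, A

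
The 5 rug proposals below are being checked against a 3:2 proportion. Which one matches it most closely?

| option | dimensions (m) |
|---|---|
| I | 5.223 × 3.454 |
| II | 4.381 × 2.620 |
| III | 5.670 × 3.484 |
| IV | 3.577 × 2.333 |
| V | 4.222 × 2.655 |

Ratios (long/short): I ≈ 1.512; II ≈ 1.672; III ≈ 1.627; IV ≈ 1.533; V ≈ 1.590.
3:2 ≈ 1.500; option I is nearest (Δ 0.012).

I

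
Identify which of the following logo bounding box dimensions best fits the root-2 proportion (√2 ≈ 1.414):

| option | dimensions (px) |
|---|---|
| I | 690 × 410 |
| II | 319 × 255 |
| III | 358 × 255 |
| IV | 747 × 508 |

III

Target root-2 ≈ 1.414.
I: 1.683 (Δ0.269)  II: 1.251 (Δ0.163)  III: 1.404 (Δ0.010)  IV: 1.470 (Δ0.056)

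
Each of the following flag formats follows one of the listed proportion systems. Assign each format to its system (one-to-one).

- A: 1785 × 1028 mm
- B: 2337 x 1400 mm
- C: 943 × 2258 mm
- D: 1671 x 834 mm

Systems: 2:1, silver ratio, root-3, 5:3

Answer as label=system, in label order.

Ratios: A ≈ 1.736; B ≈ 1.669; C ≈ 2.394; D ≈ 2.004.
Targets: 2:1 ≈ 2.000; silver ratio ≈ 2.414; root-3 ≈ 1.732; 5:3 ≈ 1.667.

A=root-3, B=5:3, C=silver ratio, D=2:1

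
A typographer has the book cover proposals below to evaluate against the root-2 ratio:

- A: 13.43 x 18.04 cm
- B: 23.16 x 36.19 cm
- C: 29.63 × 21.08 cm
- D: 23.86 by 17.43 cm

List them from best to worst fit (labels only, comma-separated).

A: 18.04/13.43 ≈ 1.343 → |1.343 − 1.414| = 0.071
B: 36.19/23.16 ≈ 1.563 → |1.563 − 1.414| = 0.149
C: 29.63/21.08 ≈ 1.406 → |1.406 − 1.414| = 0.008
D: 23.86/17.43 ≈ 1.369 → |1.369 − 1.414| = 0.045

C, D, A, B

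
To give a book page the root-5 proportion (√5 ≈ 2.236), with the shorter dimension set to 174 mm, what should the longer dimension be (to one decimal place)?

389.1 mm

root-5 ≈ 2.23607.
Longer side = 174 × 2.23607 ≈ 389.076 → 389.1 mm.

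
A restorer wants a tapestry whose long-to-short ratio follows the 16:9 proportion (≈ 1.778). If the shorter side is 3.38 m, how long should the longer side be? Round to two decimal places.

16:9 ≈ 1.77778.
Longer side = 3.38 × 1.77778 ≈ 6.0089 → 6.01 m.

6.01 m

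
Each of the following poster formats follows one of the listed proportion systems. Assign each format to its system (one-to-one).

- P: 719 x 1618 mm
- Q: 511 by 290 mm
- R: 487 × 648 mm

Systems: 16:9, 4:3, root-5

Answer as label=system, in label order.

P = 1618/719 ≈ 2.250 → root-5 (2.236)
Q = 511/290 ≈ 1.762 → 16:9 (1.778)
R = 648/487 ≈ 1.331 → 4:3 (1.333)

P=root-5, Q=16:9, R=4:3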